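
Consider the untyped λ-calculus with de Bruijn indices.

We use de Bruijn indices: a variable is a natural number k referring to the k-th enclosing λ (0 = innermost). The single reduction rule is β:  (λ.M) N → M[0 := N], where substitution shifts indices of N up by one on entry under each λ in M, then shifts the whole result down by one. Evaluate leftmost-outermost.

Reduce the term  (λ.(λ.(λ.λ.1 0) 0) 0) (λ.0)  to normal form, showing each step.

  start: (λ.(λ.(λ.λ.1 0) 0) 0) (λ.0)
  [1] (λ.(λ.λ.1 0) 0) (λ.0)
  [2] (λ.λ.1 0) (λ.0)
  [3] λ.(λ.0) 0
  [4] λ.0

Answer: normal form = λ.0  (in 4 steps)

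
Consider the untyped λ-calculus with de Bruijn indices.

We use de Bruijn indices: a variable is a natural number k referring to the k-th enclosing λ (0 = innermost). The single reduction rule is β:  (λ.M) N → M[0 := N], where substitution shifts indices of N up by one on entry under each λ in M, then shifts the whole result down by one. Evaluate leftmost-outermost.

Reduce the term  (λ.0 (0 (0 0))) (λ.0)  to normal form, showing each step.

Answer: normal form = λ.0  (in 4 steps)

Reduction:
  start: (λ.0 (0 (0 0))) (λ.0)
  →1  (λ.0) ((λ.0) ((λ.0) (λ.0)))
  →2  (λ.0) ((λ.0) (λ.0))
  →3  (λ.0) (λ.0)
  →4  λ.0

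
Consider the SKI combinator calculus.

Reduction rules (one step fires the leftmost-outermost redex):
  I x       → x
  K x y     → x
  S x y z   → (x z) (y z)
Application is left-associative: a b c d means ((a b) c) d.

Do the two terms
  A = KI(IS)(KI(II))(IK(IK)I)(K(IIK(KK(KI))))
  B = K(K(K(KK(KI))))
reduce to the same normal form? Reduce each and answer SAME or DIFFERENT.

Term A:
  start: KI(IS)(KI(II))(IK(IK)I)(K(IIK(KK(KI))))
  [1] I(KI(II))(IK(IK)I)(K(IIK(KK(KI))))
  [2] KI(II)(IK(IK)I)(K(IIK(KK(KI))))
  [3] I(IK(IK)I)(K(IIK(KK(KI))))
  [4] IK(IK)I(K(IIK(KK(KI))))
  [5] K(IK)I(K(IIK(KK(KI))))
  [6] IK(K(IIK(KK(KI))))
  [7] K(K(IIK(KK(KI))))
  [8] K(K(IK(KK(KI))))
  [9] K(K(K(KK(KI))))
  [10] K(K(KK))

Term B:
  start: K(K(K(KK(KI))))
  [1] K(K(KK))

Answer: SAME — A ⇓ K(K(KK)), B ⇓ K(K(KK))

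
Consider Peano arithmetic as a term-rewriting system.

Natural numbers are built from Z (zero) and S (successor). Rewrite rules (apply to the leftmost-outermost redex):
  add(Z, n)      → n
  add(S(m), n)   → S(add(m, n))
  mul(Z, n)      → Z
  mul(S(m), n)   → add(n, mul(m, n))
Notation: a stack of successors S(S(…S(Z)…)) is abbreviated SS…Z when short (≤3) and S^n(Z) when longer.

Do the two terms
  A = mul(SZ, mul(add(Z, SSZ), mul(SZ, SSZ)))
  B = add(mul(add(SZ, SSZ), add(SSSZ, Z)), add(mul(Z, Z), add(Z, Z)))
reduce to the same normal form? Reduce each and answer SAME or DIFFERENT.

Answer: DIFFERENT — A ⇓ S^4(Z), B ⇓ S^9(Z)

Derivation:
Term A:
  start: mul(SZ, mul(add(Z, SSZ), mul(SZ, SSZ)))
  [1] add(mul(add(Z, SSZ), mul(SZ, SSZ)), mul(Z, mul(add(Z, SSZ), mul(SZ, SSZ))))
  [2] add(mul(SSZ, mul(SZ, SSZ)), mul(Z, mul(add(Z, SSZ), mul(SZ, SSZ))))
  [3] add(add(mul(SZ, SSZ), mul(SZ, mul(SZ, SSZ))), mul(Z, mul(add(Z, SSZ), mul(SZ, SSZ))))
  [4] add(add(add(SSZ, mul(Z, SSZ)), mul(SZ, mul(SZ, SSZ))), mul(Z, mul(add(Z, SSZ), mul(SZ, SSZ))))
  [5] add(add(S(add(SZ, mul(Z, SSZ))), mul(SZ, mul(SZ, SSZ))), mul(Z, mul(add(Z, SSZ), mul(SZ, SSZ))))
  [6] add(S(add(add(SZ, mul(Z, SSZ)), mul(SZ, mul(SZ, SSZ)))), mul(Z, mul(add(Z, SSZ), mul(SZ, SSZ))))
  [7] S(add(add(add(SZ, mul(Z, SSZ)), mul(SZ, mul(SZ, SSZ))), mul(Z, mul(add(Z, SSZ), mul(SZ, SSZ)))))
  [8] S(add(add(S(add(Z, mul(Z, SSZ))), mul(SZ, mul(SZ, SSZ))), mul(Z, mul(add(Z, SSZ), mul(SZ, SSZ)))))
  [9] S(add(S(add(add(Z, mul(Z, SSZ)), mul(SZ, mul(SZ, SSZ)))), mul(Z, mul(add(Z, SSZ), mul(SZ, SSZ)))))
  [10] S(S(add(add(add(Z, mul(Z, SSZ)), mul(SZ, mul(SZ, SSZ))), mul(Z, mul(add(Z, SSZ), mul(SZ, SSZ))))))
  [11] S(S(add(add(mul(Z, SSZ), mul(SZ, mul(SZ, SSZ))), mul(Z, mul(add(Z, SSZ), mul(SZ, SSZ))))))
  [12] S(S(add(add(Z, mul(SZ, mul(SZ, SSZ))), mul(Z, mul(add(Z, SSZ), mul(SZ, SSZ))))))
  [13] S(S(add(mul(SZ, mul(SZ, SSZ)), mul(Z, mul(add(Z, SSZ), mul(SZ, SSZ))))))
  [14] S(S(add(add(mul(SZ, SSZ), mul(Z, mul(SZ, SSZ))), mul(Z, mul(add(Z, SSZ), mul(SZ, SSZ))))))
  [15] S(S(add(add(add(SSZ, mul(Z, SSZ)), mul(Z, mul(SZ, SSZ))), mul(Z, mul(add(Z, SSZ), mul(SZ, SSZ))))))
  [16] S(S(add(add(S(add(SZ, mul(Z, SSZ))), mul(Z, mul(SZ, SSZ))), mul(Z, mul(add(Z, SSZ), mul(SZ, SSZ))))))
  [17] S(S(add(S(add(add(SZ, mul(Z, SSZ)), mul(Z, mul(SZ, SSZ)))), mul(Z, mul(add(Z, SSZ), mul(SZ, SSZ))))))
  [18] S(S(S(add(add(add(SZ, mul(Z, SSZ)), mul(Z, mul(SZ, SSZ))), mul(Z, mul(add(Z, SSZ), mul(SZ, SSZ)))))))
  [19] S(S(S(add(add(S(add(Z, mul(Z, SSZ))), mul(Z, mul(SZ, SSZ))), mul(Z, mul(add(Z, SSZ), mul(SZ, SSZ)))))))
  [20] S(S(S(add(S(add(add(Z, mul(Z, SSZ)), mul(Z, mul(SZ, SSZ)))), mul(Z, mul(add(Z, SSZ), mul(SZ, SSZ)))))))
  [21] S(S(S(S(add(add(add(Z, mul(Z, SSZ)), mul(Z, mul(SZ, SSZ))), mul(Z, mul(add(Z, SSZ), mul(SZ, SSZ))))))))
  [22] S(S(S(S(add(add(mul(Z, SSZ), mul(Z, mul(SZ, SSZ))), mul(Z, mul(add(Z, SSZ), mul(SZ, SSZ))))))))
  [23] S(S(S(S(add(add(Z, mul(Z, mul(SZ, SSZ))), mul(Z, mul(add(Z, SSZ), mul(SZ, SSZ))))))))
  [24] S(S(S(S(add(mul(Z, mul(SZ, SSZ)), mul(Z, mul(add(Z, SSZ), mul(SZ, SSZ))))))))
  [25] S(S(S(S(add(Z, mul(Z, mul(add(Z, SSZ), mul(SZ, SSZ))))))))
  [26] S(S(S(S(mul(Z, mul(add(Z, SSZ), mul(SZ, SSZ)))))))
  [27] S^4(Z)

Term B:
  start: add(mul(add(SZ, SSZ), add(SSSZ, Z)), add(mul(Z, Z), add(Z, Z)))
  [1] add(mul(S(add(Z, SSZ)), add(SSSZ, Z)), add(mul(Z, Z), add(Z, Z)))
  [2] add(add(add(SSSZ, Z), mul(add(Z, SSZ), add(SSSZ, Z))), add(mul(Z, Z), add(Z, Z)))
  [3] add(add(S(add(SSZ, Z)), mul(add(Z, SSZ), add(SSSZ, Z))), add(mul(Z, Z), add(Z, Z)))
  [4] add(S(add(add(SSZ, Z), mul(add(Z, SSZ), add(SSSZ, Z)))), add(mul(Z, Z), add(Z, Z)))
  [5] S(add(add(add(SSZ, Z), mul(add(Z, SSZ), add(SSSZ, Z))), add(mul(Z, Z), add(Z, Z))))
  [6] S(add(add(S(add(SZ, Z)), mul(add(Z, SSZ), add(SSSZ, Z))), add(mul(Z, Z), add(Z, Z))))
  [7] S(add(S(add(add(SZ, Z), mul(add(Z, SSZ), add(SSSZ, Z)))), add(mul(Z, Z), add(Z, Z))))
  [8] S(S(add(add(add(SZ, Z), mul(add(Z, SSZ), add(SSSZ, Z))), add(mul(Z, Z), add(Z, Z)))))
  [9] S(S(add(add(S(add(Z, Z)), mul(add(Z, SSZ), add(SSSZ, Z))), add(mul(Z, Z), add(Z, Z)))))
  [10] S(S(add(S(add(add(Z, Z), mul(add(Z, SSZ), add(SSSZ, Z)))), add(mul(Z, Z), add(Z, Z)))))
  [11] S(S(S(add(add(add(Z, Z), mul(add(Z, SSZ), add(SSSZ, Z))), add(mul(Z, Z), add(Z, Z))))))
  [12] S(S(S(add(add(Z, mul(add(Z, SSZ), add(SSSZ, Z))), add(mul(Z, Z), add(Z, Z))))))
  [13] S(S(S(add(mul(add(Z, SSZ), add(SSSZ, Z)), add(mul(Z, Z), add(Z, Z))))))
  [14] S(S(S(add(mul(SSZ, add(SSSZ, Z)), add(mul(Z, Z), add(Z, Z))))))
  [15] S(S(S(add(add(add(SSSZ, Z), mul(SZ, add(SSSZ, Z))), add(mul(Z, Z), add(Z, Z))))))
  [16] S(S(S(add(add(S(add(SSZ, Z)), mul(SZ, add(SSSZ, Z))), add(mul(Z, Z), add(Z, Z))))))
  [17] S(S(S(add(S(add(add(SSZ, Z), mul(SZ, add(SSSZ, Z)))), add(mul(Z, Z), add(Z, Z))))))
  [18] S(S(S(S(add(add(add(SSZ, Z), mul(SZ, add(SSSZ, Z))), add(mul(Z, Z), add(Z, Z)))))))
  [19] S(S(S(S(add(add(S(add(SZ, Z)), mul(SZ, add(SSSZ, Z))), add(mul(Z, Z), add(Z, Z)))))))
  [20] S(S(S(S(add(S(add(add(SZ, Z), mul(SZ, add(SSSZ, Z)))), add(mul(Z, Z), add(Z, Z)))))))
  [21] S(S(S(S(S(add(add(add(SZ, Z), mul(SZ, add(SSSZ, Z))), add(mul(Z, Z), add(Z, Z))))))))
  [22] S(S(S(S(S(add(add(S(add(Z, Z)), mul(SZ, add(SSSZ, Z))), add(mul(Z, Z), add(Z, Z))))))))
  [23] S(S(S(S(S(add(S(add(add(Z, Z), mul(SZ, add(SSSZ, Z)))), add(mul(Z, Z), add(Z, Z))))))))
  [24] S(S(S(S(S(S(add(add(add(Z, Z), mul(SZ, add(SSSZ, Z))), add(mul(Z, Z), add(Z, Z)))))))))
  [25] S(S(S(S(S(S(add(add(Z, mul(SZ, add(SSSZ, Z))), add(mul(Z, Z), add(Z, Z)))))))))
  [26] S(S(S(S(S(S(add(mul(SZ, add(SSSZ, Z)), add(mul(Z, Z), add(Z, Z)))))))))
  [27] S(S(S(S(S(S(add(add(add(SSSZ, Z), mul(Z, add(SSSZ, Z))), add(mul(Z, Z), add(Z, Z)))))))))
  [28] S(S(S(S(S(S(add(add(S(add(SSZ, Z)), mul(Z, add(SSSZ, Z))), add(mul(Z, Z), add(Z, Z)))))))))
  [29] S(S(S(S(S(S(add(S(add(add(SSZ, Z), mul(Z, add(SSSZ, Z)))), add(mul(Z, Z), add(Z, Z)))))))))
  [30] S(S(S(S(S(S(S(add(add(add(SSZ, Z), mul(Z, add(SSSZ, Z))), add(mul(Z, Z), add(Z, Z))))))))))
  [31] S(S(S(S(S(S(S(add(add(S(add(SZ, Z)), mul(Z, add(SSSZ, Z))), add(mul(Z, Z), add(Z, Z))))))))))
  [32] S(S(S(S(S(S(S(add(S(add(add(SZ, Z), mul(Z, add(SSSZ, Z)))), add(mul(Z, Z), add(Z, Z))))))))))
  [33] S(S(S(S(S(S(S(S(add(add(add(SZ, Z), mul(Z, add(SSSZ, Z))), add(mul(Z, Z), add(Z, Z)))))))))))
  [34] S(S(S(S(S(S(S(S(add(add(S(add(Z, Z)), mul(Z, add(SSSZ, Z))), add(mul(Z, Z), add(Z, Z)))))))))))
  [35] S(S(S(S(S(S(S(S(add(S(add(add(Z, Z), mul(Z, add(SSSZ, Z)))), add(mul(Z, Z), add(Z, Z)))))))))))
  [36] S(S(S(S(S(S(S(S(S(add(add(add(Z, Z), mul(Z, add(SSSZ, Z))), add(mul(Z, Z), add(Z, Z))))))))))))
  [37] S(S(S(S(S(S(S(S(S(add(add(Z, mul(Z, add(SSSZ, Z))), add(mul(Z, Z), add(Z, Z))))))))))))
  [38] S(S(S(S(S(S(S(S(S(add(mul(Z, add(SSSZ, Z)), add(mul(Z, Z), add(Z, Z))))))))))))
  [39] S(S(S(S(S(S(S(S(S(add(Z, add(mul(Z, Z), add(Z, Z))))))))))))
  [40] S(S(S(S(S(S(S(S(S(add(mul(Z, Z), add(Z, Z)))))))))))
  [41] S(S(S(S(S(S(S(S(S(add(Z, add(Z, Z)))))))))))
  [42] S(S(S(S(S(S(S(S(S(add(Z, Z))))))))))
  [43] S^9(Z)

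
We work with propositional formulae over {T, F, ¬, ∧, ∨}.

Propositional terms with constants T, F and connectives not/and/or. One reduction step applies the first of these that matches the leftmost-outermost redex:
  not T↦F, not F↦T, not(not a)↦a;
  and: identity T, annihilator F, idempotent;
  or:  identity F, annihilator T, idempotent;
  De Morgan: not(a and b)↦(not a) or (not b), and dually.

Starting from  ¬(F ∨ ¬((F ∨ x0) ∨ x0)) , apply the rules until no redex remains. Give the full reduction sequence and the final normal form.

  start: ¬(F ∨ ¬((F ∨ x0) ∨ x0))
  [1] ¬F ∧ ¬¬((F ∨ x0) ∨ x0)
  [2] T ∧ ¬¬((F ∨ x0) ∨ x0)
  [3] ¬¬((F ∨ x0) ∨ x0)
  [4] (F ∨ x0) ∨ x0
  [5] x0 ∨ x0
  [6] x0

Answer: normal form = x0  (in 6 steps)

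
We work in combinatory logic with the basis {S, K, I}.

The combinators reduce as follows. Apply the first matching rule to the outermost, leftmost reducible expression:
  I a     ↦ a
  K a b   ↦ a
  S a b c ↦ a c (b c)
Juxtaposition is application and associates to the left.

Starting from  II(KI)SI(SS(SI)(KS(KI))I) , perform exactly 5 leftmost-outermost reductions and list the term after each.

Answer: after 5 steps: SS(SI)(KS(KI))I

Reduction:
  start: II(KI)SI(SS(SI)(KS(KI))I)
  →1  I(KI)SI(SS(SI)(KS(KI))I)
  →2  KISI(SS(SI)(KS(KI))I)
  →3  II(SS(SI)(KS(KI))I)
  →4  I(SS(SI)(KS(KI))I)
  →5  SS(SI)(KS(KI))I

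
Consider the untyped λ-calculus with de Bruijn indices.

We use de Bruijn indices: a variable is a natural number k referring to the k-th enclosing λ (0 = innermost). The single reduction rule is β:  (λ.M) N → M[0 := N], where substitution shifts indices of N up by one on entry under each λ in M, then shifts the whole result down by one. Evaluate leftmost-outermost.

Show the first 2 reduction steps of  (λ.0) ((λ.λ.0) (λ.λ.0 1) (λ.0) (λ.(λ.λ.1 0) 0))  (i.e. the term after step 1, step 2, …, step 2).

  start: (λ.0) ((λ.λ.0) (λ.λ.0 1) (λ.0) (λ.(λ.λ.1 0) 0))
  [1] (λ.λ.0) (λ.λ.0 1) (λ.0) (λ.(λ.λ.1 0) 0)
  [2] (λ.0) (λ.0) (λ.(λ.λ.1 0) 0)

Answer: after 2 steps: (λ.0) (λ.0) (λ.(λ.λ.1 0) 0)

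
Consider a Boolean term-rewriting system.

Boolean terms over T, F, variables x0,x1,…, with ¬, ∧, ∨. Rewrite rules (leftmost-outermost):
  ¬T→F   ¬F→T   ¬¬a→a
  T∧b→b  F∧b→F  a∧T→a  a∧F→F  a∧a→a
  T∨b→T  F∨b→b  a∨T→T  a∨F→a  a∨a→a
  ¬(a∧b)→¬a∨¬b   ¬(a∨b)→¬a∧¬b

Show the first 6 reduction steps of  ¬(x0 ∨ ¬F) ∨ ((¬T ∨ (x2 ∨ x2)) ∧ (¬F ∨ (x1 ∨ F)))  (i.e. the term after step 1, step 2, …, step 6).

  start: ¬(x0 ∨ ¬F) ∨ ((¬T ∨ (x2 ∨ x2)) ∧ (¬F ∨ (x1 ∨ F)))
  step 1: (¬x0 ∧ ¬¬F) ∨ ((¬T ∨ (x2 ∨ x2)) ∧ (¬F ∨ (x1 ∨ F)))
  step 2: (¬x0 ∧ F) ∨ ((¬T ∨ (x2 ∨ x2)) ∧ (¬F ∨ (x1 ∨ F)))
  step 3: F ∨ ((¬T ∨ (x2 ∨ x2)) ∧ (¬F ∨ (x1 ∨ F)))
  step 4: (¬T ∨ (x2 ∨ x2)) ∧ (¬F ∨ (x1 ∨ F))
  step 5: (F ∨ (x2 ∨ x2)) ∧ (¬F ∨ (x1 ∨ F))
  step 6: (x2 ∨ x2) ∧ (¬F ∨ (x1 ∨ F))

Answer: after 6 steps: (x2 ∨ x2) ∧ (¬F ∨ (x1 ∨ F))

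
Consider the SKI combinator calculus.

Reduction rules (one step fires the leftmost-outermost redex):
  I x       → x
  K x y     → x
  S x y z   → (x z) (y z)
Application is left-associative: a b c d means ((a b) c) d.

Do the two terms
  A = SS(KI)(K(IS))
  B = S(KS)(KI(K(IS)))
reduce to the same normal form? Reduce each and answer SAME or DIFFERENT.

Answer: SAME — A ⇓ S(KS)I, B ⇓ S(KS)I

Working:
Term A:
  start: SS(KI)(K(IS))
  step 1: S(K(IS))(KI(K(IS)))
  step 2: S(KS)(KI(K(IS)))
  step 3: S(KS)I

Term B:
  start: S(KS)(KI(K(IS)))
  step 1: S(KS)I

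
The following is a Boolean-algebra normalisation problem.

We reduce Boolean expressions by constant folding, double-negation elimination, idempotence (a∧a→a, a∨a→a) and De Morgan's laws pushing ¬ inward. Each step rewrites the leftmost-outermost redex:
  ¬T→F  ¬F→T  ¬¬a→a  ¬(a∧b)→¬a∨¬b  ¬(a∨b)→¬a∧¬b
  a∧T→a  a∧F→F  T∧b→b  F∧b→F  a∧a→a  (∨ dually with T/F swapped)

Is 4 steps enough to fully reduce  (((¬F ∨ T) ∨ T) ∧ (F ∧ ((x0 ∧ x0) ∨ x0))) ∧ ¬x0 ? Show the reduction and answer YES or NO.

  start: (((¬F ∨ T) ∨ T) ∧ (F ∧ ((x0 ∧ x0) ∨ x0))) ∧ ¬x0
  [1] (T ∧ (F ∧ ((x0 ∧ x0) ∨ x0))) ∧ ¬x0
  [2] (F ∧ ((x0 ∧ x0) ∨ x0)) ∧ ¬x0
  [3] F ∧ ¬x0
  [4] F

Answer: YES — reaches normal form F in 4 ≤ 4 steps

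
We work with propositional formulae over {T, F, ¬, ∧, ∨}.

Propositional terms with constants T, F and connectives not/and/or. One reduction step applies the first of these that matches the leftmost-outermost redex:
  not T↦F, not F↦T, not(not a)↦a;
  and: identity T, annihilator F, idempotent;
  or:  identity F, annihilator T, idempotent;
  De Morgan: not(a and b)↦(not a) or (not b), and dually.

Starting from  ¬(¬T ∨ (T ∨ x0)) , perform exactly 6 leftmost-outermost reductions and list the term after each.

  start: ¬(¬T ∨ (T ∨ x0))
  [1] ¬¬T ∧ ¬(T ∨ x0)
  [2] T ∧ ¬(T ∨ x0)
  [3] ¬(T ∨ x0)
  [4] ¬T ∧ ¬x0
  [5] F ∧ ¬x0
  [6] F

Answer: after 6 steps: F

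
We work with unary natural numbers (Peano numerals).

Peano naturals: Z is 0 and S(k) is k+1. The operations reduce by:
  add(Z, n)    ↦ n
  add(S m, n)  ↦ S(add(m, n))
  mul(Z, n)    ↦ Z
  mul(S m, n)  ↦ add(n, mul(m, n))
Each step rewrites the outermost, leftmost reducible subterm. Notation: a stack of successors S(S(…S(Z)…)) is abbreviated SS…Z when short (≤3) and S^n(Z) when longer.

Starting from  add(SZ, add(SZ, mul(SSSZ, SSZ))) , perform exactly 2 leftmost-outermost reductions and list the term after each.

  start: add(SZ, add(SZ, mul(SSSZ, SSZ)))
  step 1: S(add(Z, add(SZ, mul(SSSZ, SSZ))))
  step 2: S(add(SZ, mul(SSSZ, SSZ)))

Answer: after 2 steps: S(add(SZ, mul(SSSZ, SSZ)))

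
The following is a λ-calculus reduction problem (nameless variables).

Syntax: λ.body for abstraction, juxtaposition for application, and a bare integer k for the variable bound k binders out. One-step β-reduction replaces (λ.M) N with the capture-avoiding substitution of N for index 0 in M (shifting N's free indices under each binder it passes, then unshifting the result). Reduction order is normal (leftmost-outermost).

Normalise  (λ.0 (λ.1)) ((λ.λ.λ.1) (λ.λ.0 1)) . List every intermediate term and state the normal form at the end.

  start: (λ.0 (λ.1)) ((λ.λ.λ.1) (λ.λ.0 1))
  step 1: (λ.λ.λ.1) (λ.λ.0 1) (λ.(λ.λ.λ.1) (λ.λ.0 1))
  step 2: (λ.λ.1) (λ.(λ.λ.λ.1) (λ.λ.0 1))
  step 3: λ.λ.(λ.λ.λ.1) (λ.λ.0 1)
  step 4: λ.λ.λ.λ.1

Answer: normal form = λ.λ.λ.λ.1  (in 4 steps)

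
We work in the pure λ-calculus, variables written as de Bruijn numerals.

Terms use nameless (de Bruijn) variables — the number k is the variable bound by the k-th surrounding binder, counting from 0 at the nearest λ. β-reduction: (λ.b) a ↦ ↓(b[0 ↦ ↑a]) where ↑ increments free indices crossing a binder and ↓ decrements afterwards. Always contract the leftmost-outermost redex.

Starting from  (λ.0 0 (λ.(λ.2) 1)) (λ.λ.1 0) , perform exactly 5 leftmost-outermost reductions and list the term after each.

Answer: after 5 steps: λ.(λ.λ.λ.1 0) (λ.λ.1 0)

Reduction:
  start: (λ.0 0 (λ.(λ.2) 1)) (λ.λ.1 0)
  →1  (λ.λ.1 0) (λ.λ.1 0) (λ.(λ.λ.λ.1 0) (λ.λ.1 0))
  →2  (λ.(λ.λ.1 0) 0) (λ.(λ.λ.λ.1 0) (λ.λ.1 0))
  →3  (λ.λ.1 0) (λ.(λ.λ.λ.1 0) (λ.λ.1 0))
  →4  λ.(λ.(λ.λ.λ.1 0) (λ.λ.1 0)) 0
  →5  λ.(λ.λ.λ.1 0) (λ.λ.1 0)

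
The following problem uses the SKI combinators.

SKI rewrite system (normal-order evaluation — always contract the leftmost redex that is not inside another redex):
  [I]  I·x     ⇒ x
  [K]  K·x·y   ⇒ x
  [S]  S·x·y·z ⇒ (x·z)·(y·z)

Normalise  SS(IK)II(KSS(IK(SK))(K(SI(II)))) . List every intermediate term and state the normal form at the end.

  start: SS(IK)II(KSS(IK(SK))(K(SI(II))))
  [1] SI(IKI)I(KSS(IK(SK))(K(SI(II))))
  [2] II(IKII)(KSS(IK(SK))(K(SI(II))))
  [3] I(IKII)(KSS(IK(SK))(K(SI(II))))
  [4] IKII(KSS(IK(SK))(K(SI(II))))
  [5] KII(KSS(IK(SK))(K(SI(II))))
  [6] I(KSS(IK(SK))(K(SI(II))))
  [7] KSS(IK(SK))(K(SI(II)))
  [8] S(IK(SK))(K(SI(II)))
  [9] S(K(SK))(K(SI(II)))
  [10] S(K(SK))(K(SII))

Answer: normal form = S(K(SK))(K(SII))  (in 10 steps)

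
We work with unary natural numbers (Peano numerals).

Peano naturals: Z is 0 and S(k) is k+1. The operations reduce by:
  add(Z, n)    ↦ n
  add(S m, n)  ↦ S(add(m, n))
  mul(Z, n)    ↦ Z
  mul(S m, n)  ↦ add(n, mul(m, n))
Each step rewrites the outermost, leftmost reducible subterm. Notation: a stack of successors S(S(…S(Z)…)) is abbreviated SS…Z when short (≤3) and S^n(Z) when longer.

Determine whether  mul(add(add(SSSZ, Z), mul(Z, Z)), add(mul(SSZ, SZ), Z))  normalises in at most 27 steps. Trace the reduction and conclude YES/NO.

Answer: NO — after 27 steps the term is S(S(S(add(S(add(add(Z, mul(Z, SZ)), Z)), mul(add(add(SZ, Z), mul(Z, Z)), add(mul(SSZ, SZ), Z)))))), not yet normal

Reduction:
  start: mul(add(add(SSSZ, Z), mul(Z, Z)), add(mul(SSZ, SZ), Z))
  →1  mul(add(S(add(SSZ, Z)), mul(Z, Z)), add(mul(SSZ, SZ), Z))
  →2  mul(S(add(add(SSZ, Z), mul(Z, Z))), add(mul(SSZ, SZ), Z))
  →3  add(add(mul(SSZ, SZ), Z), mul(add(add(SSZ, Z), mul(Z, Z)), add(mul(SSZ, SZ), Z)))
  →4  add(add(add(SZ, mul(SZ, SZ)), Z), mul(add(add(SSZ, Z), mul(Z, Z)), add(mul(SSZ, SZ), Z)))
  →5  add(add(S(add(Z, mul(SZ, SZ))), Z), mul(add(add(SSZ, Z), mul(Z, Z)), add(mul(SSZ, SZ), Z)))
  →6  add(S(add(add(Z, mul(SZ, SZ)), Z)), mul(add(add(SSZ, Z), mul(Z, Z)), add(mul(SSZ, SZ), Z)))
  →7  S(add(add(add(Z, mul(SZ, SZ)), Z), mul(add(add(SSZ, Z), mul(Z, Z)), add(mul(SSZ, SZ), Z))))
  →8  S(add(add(mul(SZ, SZ), Z), mul(add(add(SSZ, Z), mul(Z, Z)), add(mul(SSZ, SZ), Z))))
  →9  S(add(add(add(SZ, mul(Z, SZ)), Z), mul(add(add(SSZ, Z), mul(Z, Z)), add(mul(SSZ, SZ), Z))))
  →10  S(add(add(S(add(Z, mul(Z, SZ))), Z), mul(add(add(SSZ, Z), mul(Z, Z)), add(mul(SSZ, SZ), Z))))
  →11  S(add(S(add(add(Z, mul(Z, SZ)), Z)), mul(add(add(SSZ, Z), mul(Z, Z)), add(mul(SSZ, SZ), Z))))
  →12  S(S(add(add(add(Z, mul(Z, SZ)), Z), mul(add(add(SSZ, Z), mul(Z, Z)), add(mul(SSZ, SZ), Z)))))
  →13  S(S(add(add(mul(Z, SZ), Z), mul(add(add(SSZ, Z), mul(Z, Z)), add(mul(SSZ, SZ), Z)))))
  →14  S(S(add(add(Z, Z), mul(add(add(SSZ, Z), mul(Z, Z)), add(mul(SSZ, SZ), Z)))))
  →15  S(S(add(Z, mul(add(add(SSZ, Z), mul(Z, Z)), add(mul(SSZ, SZ), Z)))))
  →16  S(S(mul(add(add(SSZ, Z), mul(Z, Z)), add(mul(SSZ, SZ), Z))))
  →17  S(S(mul(add(S(add(SZ, Z)), mul(Z, Z)), add(mul(SSZ, SZ), Z))))
  →18  S(S(mul(S(add(add(SZ, Z), mul(Z, Z))), add(mul(SSZ, SZ), Z))))
  →19  S(S(add(add(mul(SSZ, SZ), Z), mul(add(add(SZ, Z), mul(Z, Z)), add(mul(SSZ, SZ), Z)))))
  →20  S(S(add(add(add(SZ, mul(SZ, SZ)), Z), mul(add(add(SZ, Z), mul(Z, Z)), add(mul(SSZ, SZ), Z)))))
  →21  S(S(add(add(S(add(Z, mul(SZ, SZ))), Z), mul(add(add(SZ, Z), mul(Z, Z)), add(mul(SSZ, SZ), Z)))))
  →22  S(S(add(S(add(add(Z, mul(SZ, SZ)), Z)), mul(add(add(SZ, Z), mul(Z, Z)), add(mul(SSZ, SZ), Z)))))
  →23  S(S(S(add(add(add(Z, mul(SZ, SZ)), Z), mul(add(add(SZ, Z), mul(Z, Z)), add(mul(SSZ, SZ), Z))))))
  →24  S(S(S(add(add(mul(SZ, SZ), Z), mul(add(add(SZ, Z), mul(Z, Z)), add(mul(SSZ, SZ), Z))))))
  →25  S(S(S(add(add(add(SZ, mul(Z, SZ)), Z), mul(add(add(SZ, Z), mul(Z, Z)), add(mul(SSZ, SZ), Z))))))
  →26  S(S(S(add(add(S(add(Z, mul(Z, SZ))), Z), mul(add(add(SZ, Z), mul(Z, Z)), add(mul(SSZ, SZ), Z))))))
  →27  S(S(S(add(S(add(add(Z, mul(Z, SZ)), Z)), mul(add(add(SZ, Z), mul(Z, Z)), add(mul(SSZ, SZ), Z))))))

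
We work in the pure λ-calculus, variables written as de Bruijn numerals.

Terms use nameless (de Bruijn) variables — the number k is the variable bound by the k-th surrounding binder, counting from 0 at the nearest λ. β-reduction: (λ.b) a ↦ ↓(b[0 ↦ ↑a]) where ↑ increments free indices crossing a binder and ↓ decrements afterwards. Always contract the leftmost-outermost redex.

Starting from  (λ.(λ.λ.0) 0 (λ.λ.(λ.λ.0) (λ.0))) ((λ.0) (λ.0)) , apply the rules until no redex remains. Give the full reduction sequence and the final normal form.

  start: (λ.(λ.λ.0) 0 (λ.λ.(λ.λ.0) (λ.0))) ((λ.0) (λ.0))
  →1  (λ.λ.0) ((λ.0) (λ.0)) (λ.λ.(λ.λ.0) (λ.0))
  →2  (λ.0) (λ.λ.(λ.λ.0) (λ.0))
  →3  λ.λ.(λ.λ.0) (λ.0)
  →4  λ.λ.λ.0

Answer: normal form = λ.λ.λ.0  (in 4 steps)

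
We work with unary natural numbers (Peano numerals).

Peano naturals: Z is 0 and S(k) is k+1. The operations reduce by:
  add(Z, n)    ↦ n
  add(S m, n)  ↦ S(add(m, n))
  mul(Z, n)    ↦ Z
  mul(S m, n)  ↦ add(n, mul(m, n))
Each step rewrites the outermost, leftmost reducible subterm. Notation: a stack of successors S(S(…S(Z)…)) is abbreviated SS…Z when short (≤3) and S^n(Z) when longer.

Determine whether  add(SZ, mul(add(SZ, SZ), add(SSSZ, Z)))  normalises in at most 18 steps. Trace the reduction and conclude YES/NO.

Answer: NO — after 18 steps the term is S(S(S(S(S(S(add(add(SZ, Z), mul(Z, add(SSSZ, Z))))))))), not yet normal

Working:
  start: add(SZ, mul(add(SZ, SZ), add(SSSZ, Z)))
  step 1: S(add(Z, mul(add(SZ, SZ), add(SSSZ, Z))))
  step 2: S(mul(add(SZ, SZ), add(SSSZ, Z)))
  step 3: S(mul(S(add(Z, SZ)), add(SSSZ, Z)))
  step 4: S(add(add(SSSZ, Z), mul(add(Z, SZ), add(SSSZ, Z))))
  step 5: S(add(S(add(SSZ, Z)), mul(add(Z, SZ), add(SSSZ, Z))))
  step 6: S(S(add(add(SSZ, Z), mul(add(Z, SZ), add(SSSZ, Z)))))
  step 7: S(S(add(S(add(SZ, Z)), mul(add(Z, SZ), add(SSSZ, Z)))))
  step 8: S(S(S(add(add(SZ, Z), mul(add(Z, SZ), add(SSSZ, Z))))))
  step 9: S(S(S(add(S(add(Z, Z)), mul(add(Z, SZ), add(SSSZ, Z))))))
  step 10: S(S(S(S(add(add(Z, Z), mul(add(Z, SZ), add(SSSZ, Z)))))))
  step 11: S(S(S(S(add(Z, mul(add(Z, SZ), add(SSSZ, Z)))))))
  step 12: S(S(S(S(mul(add(Z, SZ), add(SSSZ, Z))))))
  step 13: S(S(S(S(mul(SZ, add(SSSZ, Z))))))
  step 14: S(S(S(S(add(add(SSSZ, Z), mul(Z, add(SSSZ, Z)))))))
  step 15: S(S(S(S(add(S(add(SSZ, Z)), mul(Z, add(SSSZ, Z)))))))
  step 16: S(S(S(S(S(add(add(SSZ, Z), mul(Z, add(SSSZ, Z))))))))
  step 17: S(S(S(S(S(add(S(add(SZ, Z)), mul(Z, add(SSSZ, Z))))))))
  step 18: S(S(S(S(S(S(add(add(SZ, Z), mul(Z, add(SSSZ, Z)))))))))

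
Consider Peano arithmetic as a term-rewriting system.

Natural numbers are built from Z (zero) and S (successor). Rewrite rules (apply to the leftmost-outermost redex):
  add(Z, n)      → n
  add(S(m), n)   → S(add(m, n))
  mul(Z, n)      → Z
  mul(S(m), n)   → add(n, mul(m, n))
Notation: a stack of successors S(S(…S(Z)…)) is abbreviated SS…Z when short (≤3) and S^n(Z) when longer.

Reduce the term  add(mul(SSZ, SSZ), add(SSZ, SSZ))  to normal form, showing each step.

  start: add(mul(SSZ, SSZ), add(SSZ, SSZ))
  [1] add(add(SSZ, mul(SZ, SSZ)), add(SSZ, SSZ))
  [2] add(S(add(SZ, mul(SZ, SSZ))), add(SSZ, SSZ))
  [3] S(add(add(SZ, mul(SZ, SSZ)), add(SSZ, SSZ)))
  [4] S(add(S(add(Z, mul(SZ, SSZ))), add(SSZ, SSZ)))
  [5] S(S(add(add(Z, mul(SZ, SSZ)), add(SSZ, SSZ))))
  [6] S(S(add(mul(SZ, SSZ), add(SSZ, SSZ))))
  [7] S(S(add(add(SSZ, mul(Z, SSZ)), add(SSZ, SSZ))))
  [8] S(S(add(S(add(SZ, mul(Z, SSZ))), add(SSZ, SSZ))))
  [9] S(S(S(add(add(SZ, mul(Z, SSZ)), add(SSZ, SSZ)))))
  [10] S(S(S(add(S(add(Z, mul(Z, SSZ))), add(SSZ, SSZ)))))
  [11] S(S(S(S(add(add(Z, mul(Z, SSZ)), add(SSZ, SSZ))))))
  [12] S(S(S(S(add(mul(Z, SSZ), add(SSZ, SSZ))))))
  [13] S(S(S(S(add(Z, add(SSZ, SSZ))))))
  [14] S(S(S(S(add(SSZ, SSZ)))))
  [15] S(S(S(S(S(add(SZ, SSZ))))))
  [16] S(S(S(S(S(S(add(Z, SSZ)))))))
  [17] S^8(Z)

Answer: normal form = S^8(Z)  (in 17 steps)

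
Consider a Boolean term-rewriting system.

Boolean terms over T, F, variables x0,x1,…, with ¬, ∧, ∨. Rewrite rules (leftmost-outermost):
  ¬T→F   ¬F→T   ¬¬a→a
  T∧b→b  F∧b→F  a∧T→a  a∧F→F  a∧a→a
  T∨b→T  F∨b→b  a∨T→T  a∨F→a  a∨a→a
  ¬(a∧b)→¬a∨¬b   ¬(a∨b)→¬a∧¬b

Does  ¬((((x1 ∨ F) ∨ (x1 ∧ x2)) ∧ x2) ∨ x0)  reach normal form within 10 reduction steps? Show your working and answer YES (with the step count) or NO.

  start: ¬((((x1 ∨ F) ∨ (x1 ∧ x2)) ∧ x2) ∨ x0)
  [1] ¬(((x1 ∨ F) ∨ (x1 ∧ x2)) ∧ x2) ∧ ¬x0
  [2] (¬((x1 ∨ F) ∨ (x1 ∧ x2)) ∨ ¬x2) ∧ ¬x0
  [3] ((¬(x1 ∨ F) ∧ ¬(x1 ∧ x2)) ∨ ¬x2) ∧ ¬x0
  [4] (((¬x1 ∧ ¬F) ∧ ¬(x1 ∧ x2)) ∨ ¬x2) ∧ ¬x0
  [5] (((¬x1 ∧ T) ∧ ¬(x1 ∧ x2)) ∨ ¬x2) ∧ ¬x0
  [6] ((¬x1 ∧ ¬(x1 ∧ x2)) ∨ ¬x2) ∧ ¬x0
  [7] ((¬x1 ∧ (¬x1 ∨ ¬x2)) ∨ ¬x2) ∧ ¬x0

Answer: YES — reaches normal form ((¬x1 ∧ (¬x1 ∨ ¬x2)) ∨ ¬x2) ∧ ¬x0 in 7 ≤ 10 steps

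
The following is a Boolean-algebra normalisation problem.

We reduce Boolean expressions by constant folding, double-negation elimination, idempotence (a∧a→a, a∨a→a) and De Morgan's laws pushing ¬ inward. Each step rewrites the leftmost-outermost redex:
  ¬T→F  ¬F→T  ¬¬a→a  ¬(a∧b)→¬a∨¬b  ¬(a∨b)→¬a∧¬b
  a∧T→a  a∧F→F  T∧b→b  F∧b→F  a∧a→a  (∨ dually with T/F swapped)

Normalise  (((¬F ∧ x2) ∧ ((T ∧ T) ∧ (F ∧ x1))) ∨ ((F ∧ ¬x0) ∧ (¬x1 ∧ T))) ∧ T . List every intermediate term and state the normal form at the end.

Answer: normal form = F  (in 10 steps)

Derivation:
  start: (((¬F ∧ x2) ∧ ((T ∧ T) ∧ (F ∧ x1))) ∨ ((F ∧ ¬x0) ∧ (¬x1 ∧ T))) ∧ T
  →1  ((¬F ∧ x2) ∧ ((T ∧ T) ∧ (F ∧ x1))) ∨ ((F ∧ ¬x0) ∧ (¬x1 ∧ T))
  →2  ((T ∧ x2) ∧ ((T ∧ T) ∧ (F ∧ x1))) ∨ ((F ∧ ¬x0) ∧ (¬x1 ∧ T))
  →3  (x2 ∧ ((T ∧ T) ∧ (F ∧ x1))) ∨ ((F ∧ ¬x0) ∧ (¬x1 ∧ T))
  →4  (x2 ∧ (T ∧ (F ∧ x1))) ∨ ((F ∧ ¬x0) ∧ (¬x1 ∧ T))
  →5  (x2 ∧ (F ∧ x1)) ∨ ((F ∧ ¬x0) ∧ (¬x1 ∧ T))
  →6  (x2 ∧ F) ∨ ((F ∧ ¬x0) ∧ (¬x1 ∧ T))
  →7  F ∨ ((F ∧ ¬x0) ∧ (¬x1 ∧ T))
  →8  (F ∧ ¬x0) ∧ (¬x1 ∧ T)
  →9  F ∧ (¬x1 ∧ T)
  →10  F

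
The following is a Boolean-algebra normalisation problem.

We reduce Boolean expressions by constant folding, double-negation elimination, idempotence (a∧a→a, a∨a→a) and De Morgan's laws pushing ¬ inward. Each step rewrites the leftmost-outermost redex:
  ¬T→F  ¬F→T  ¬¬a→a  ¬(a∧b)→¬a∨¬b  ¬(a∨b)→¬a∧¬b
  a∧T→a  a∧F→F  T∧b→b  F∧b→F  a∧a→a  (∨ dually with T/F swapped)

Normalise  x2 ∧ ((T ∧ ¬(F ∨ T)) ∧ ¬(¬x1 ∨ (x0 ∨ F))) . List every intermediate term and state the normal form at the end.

  start: x2 ∧ ((T ∧ ¬(F ∨ T)) ∧ ¬(¬x1 ∨ (x0 ∨ F)))
  [1] x2 ∧ (¬(F ∨ T) ∧ ¬(¬x1 ∨ (x0 ∨ F)))
  [2] x2 ∧ ((¬F ∧ ¬T) ∧ ¬(¬x1 ∨ (x0 ∨ F)))
  [3] x2 ∧ ((T ∧ ¬T) ∧ ¬(¬x1 ∨ (x0 ∨ F)))
  [4] x2 ∧ (¬T ∧ ¬(¬x1 ∨ (x0 ∨ F)))
  [5] x2 ∧ (F ∧ ¬(¬x1 ∨ (x0 ∨ F)))
  [6] x2 ∧ F
  [7] F

Answer: normal form = F  (in 7 steps)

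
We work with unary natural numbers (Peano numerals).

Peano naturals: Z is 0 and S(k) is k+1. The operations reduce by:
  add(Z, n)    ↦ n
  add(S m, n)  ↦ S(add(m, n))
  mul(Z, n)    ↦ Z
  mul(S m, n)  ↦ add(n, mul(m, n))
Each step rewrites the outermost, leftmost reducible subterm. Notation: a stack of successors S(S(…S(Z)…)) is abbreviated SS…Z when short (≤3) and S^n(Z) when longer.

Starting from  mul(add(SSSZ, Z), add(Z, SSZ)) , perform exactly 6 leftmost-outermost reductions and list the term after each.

Answer: after 6 steps: S(S(mul(add(SSZ, Z), add(Z, SSZ))))

Reduction:
  start: mul(add(SSSZ, Z), add(Z, SSZ))
  step 1: mul(S(add(SSZ, Z)), add(Z, SSZ))
  step 2: add(add(Z, SSZ), mul(add(SSZ, Z), add(Z, SSZ)))
  step 3: add(SSZ, mul(add(SSZ, Z), add(Z, SSZ)))
  step 4: S(add(SZ, mul(add(SSZ, Z), add(Z, SSZ))))
  step 5: S(S(add(Z, mul(add(SSZ, Z), add(Z, SSZ)))))
  step 6: S(S(mul(add(SSZ, Z), add(Z, SSZ))))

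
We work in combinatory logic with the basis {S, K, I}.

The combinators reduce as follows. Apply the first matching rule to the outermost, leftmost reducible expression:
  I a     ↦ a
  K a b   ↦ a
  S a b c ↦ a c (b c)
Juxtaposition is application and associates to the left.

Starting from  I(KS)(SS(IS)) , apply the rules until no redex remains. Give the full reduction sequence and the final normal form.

  start: I(KS)(SS(IS))
  step 1: KS(SS(IS))
  step 2: S

Answer: normal form = S  (in 2 steps)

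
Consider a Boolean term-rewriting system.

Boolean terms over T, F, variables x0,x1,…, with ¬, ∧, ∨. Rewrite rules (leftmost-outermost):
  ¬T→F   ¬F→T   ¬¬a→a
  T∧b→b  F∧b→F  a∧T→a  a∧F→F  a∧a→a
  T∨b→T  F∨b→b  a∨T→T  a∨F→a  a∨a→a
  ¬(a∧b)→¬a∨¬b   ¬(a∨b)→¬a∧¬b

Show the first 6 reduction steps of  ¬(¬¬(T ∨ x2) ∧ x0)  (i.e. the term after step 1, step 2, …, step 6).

  start: ¬(¬¬(T ∨ x2) ∧ x0)
  step 1: ¬¬¬(T ∨ x2) ∨ ¬x0
  step 2: ¬(T ∨ x2) ∨ ¬x0
  step 3: (¬T ∧ ¬x2) ∨ ¬x0
  step 4: (F ∧ ¬x2) ∨ ¬x0
  step 5: F ∨ ¬x0
  step 6: ¬x0

Answer: after 6 steps: ¬x0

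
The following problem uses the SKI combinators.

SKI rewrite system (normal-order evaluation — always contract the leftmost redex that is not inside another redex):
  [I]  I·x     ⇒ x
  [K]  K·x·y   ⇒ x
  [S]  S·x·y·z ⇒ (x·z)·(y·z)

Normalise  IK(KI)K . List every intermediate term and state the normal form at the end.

  start: IK(KI)K
  →1  K(KI)K
  →2  KI

Answer: normal form = KI  (in 2 steps)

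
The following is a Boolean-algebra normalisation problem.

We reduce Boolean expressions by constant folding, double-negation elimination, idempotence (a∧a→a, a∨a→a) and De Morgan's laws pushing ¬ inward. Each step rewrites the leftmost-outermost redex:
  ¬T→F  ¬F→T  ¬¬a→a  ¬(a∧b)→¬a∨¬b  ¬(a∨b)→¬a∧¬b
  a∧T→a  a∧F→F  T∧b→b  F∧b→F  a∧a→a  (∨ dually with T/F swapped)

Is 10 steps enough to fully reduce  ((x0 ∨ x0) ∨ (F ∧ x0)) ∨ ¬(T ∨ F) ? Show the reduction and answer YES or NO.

  start: ((x0 ∨ x0) ∨ (F ∧ x0)) ∨ ¬(T ∨ F)
  [1] (x0 ∨ (F ∧ x0)) ∨ ¬(T ∨ F)
  [2] (x0 ∨ F) ∨ ¬(T ∨ F)
  [3] x0 ∨ ¬(T ∨ F)
  [4] x0 ∨ (¬T ∧ ¬F)
  [5] x0 ∨ (F ∧ ¬F)
  [6] x0 ∨ F
  [7] x0

Answer: YES — reaches normal form x0 in 7 ≤ 10 steps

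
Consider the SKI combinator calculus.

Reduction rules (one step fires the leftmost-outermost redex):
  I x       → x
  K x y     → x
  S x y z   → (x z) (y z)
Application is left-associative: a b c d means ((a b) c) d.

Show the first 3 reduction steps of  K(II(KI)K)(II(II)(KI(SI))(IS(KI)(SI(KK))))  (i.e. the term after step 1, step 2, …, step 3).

  start: K(II(KI)K)(II(II)(KI(SI))(IS(KI)(SI(KK))))
  [1] II(KI)K
  [2] I(KI)K
  [3] KIK

Answer: after 3 steps: KIK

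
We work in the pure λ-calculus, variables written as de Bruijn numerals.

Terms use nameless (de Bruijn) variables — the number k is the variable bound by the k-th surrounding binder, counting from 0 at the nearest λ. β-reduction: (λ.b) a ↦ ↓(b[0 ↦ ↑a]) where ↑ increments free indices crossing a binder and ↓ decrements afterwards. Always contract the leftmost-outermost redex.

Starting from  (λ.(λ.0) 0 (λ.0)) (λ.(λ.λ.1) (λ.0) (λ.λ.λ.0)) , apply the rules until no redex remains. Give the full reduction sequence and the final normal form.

Answer: normal form = λ.0  (in 5 steps)

Derivation:
  start: (λ.(λ.0) 0 (λ.0)) (λ.(λ.λ.1) (λ.0) (λ.λ.λ.0))
  →1  (λ.0) (λ.(λ.λ.1) (λ.0) (λ.λ.λ.0)) (λ.0)
  →2  (λ.(λ.λ.1) (λ.0) (λ.λ.λ.0)) (λ.0)
  →3  (λ.λ.1) (λ.0) (λ.λ.λ.0)
  →4  (λ.λ.0) (λ.λ.λ.0)
  →5  λ.0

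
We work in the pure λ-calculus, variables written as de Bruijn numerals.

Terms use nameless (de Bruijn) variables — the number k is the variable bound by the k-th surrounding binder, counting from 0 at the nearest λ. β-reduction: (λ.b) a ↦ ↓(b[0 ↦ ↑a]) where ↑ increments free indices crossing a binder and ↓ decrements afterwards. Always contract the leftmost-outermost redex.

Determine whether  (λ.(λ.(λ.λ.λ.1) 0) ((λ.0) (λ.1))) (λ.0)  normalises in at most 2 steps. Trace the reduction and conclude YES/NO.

  start: (λ.(λ.(λ.λ.λ.1) 0) ((λ.0) (λ.1))) (λ.0)
  →1  (λ.(λ.λ.λ.1) 0) ((λ.0) (λ.λ.0))
  →2  (λ.λ.λ.1) ((λ.0) (λ.λ.0))

Answer: NO — after 2 steps the term is (λ.λ.λ.1) ((λ.0) (λ.λ.0)), not yet normal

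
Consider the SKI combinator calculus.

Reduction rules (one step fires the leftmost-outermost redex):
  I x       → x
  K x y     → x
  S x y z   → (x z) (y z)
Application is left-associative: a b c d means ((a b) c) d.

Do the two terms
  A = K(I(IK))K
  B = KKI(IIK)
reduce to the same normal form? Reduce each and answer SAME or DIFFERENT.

Answer: DIFFERENT — A ⇓ K, B ⇓ KK

Derivation:
Term A:
  start: K(I(IK))K
  [1] I(IK)
  [2] IK
  [3] K

Term B:
  start: KKI(IIK)
  [1] K(IIK)
  [2] K(IK)
  [3] KK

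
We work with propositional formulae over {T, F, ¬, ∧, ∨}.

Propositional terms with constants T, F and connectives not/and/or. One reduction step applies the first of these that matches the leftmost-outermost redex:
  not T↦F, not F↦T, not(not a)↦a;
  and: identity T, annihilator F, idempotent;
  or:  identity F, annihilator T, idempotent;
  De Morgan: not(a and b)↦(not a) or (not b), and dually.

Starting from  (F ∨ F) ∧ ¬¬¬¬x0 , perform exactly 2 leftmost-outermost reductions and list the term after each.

  start: (F ∨ F) ∧ ¬¬¬¬x0
  step 1: F ∧ ¬¬¬¬x0
  step 2: F

Answer: after 2 steps: F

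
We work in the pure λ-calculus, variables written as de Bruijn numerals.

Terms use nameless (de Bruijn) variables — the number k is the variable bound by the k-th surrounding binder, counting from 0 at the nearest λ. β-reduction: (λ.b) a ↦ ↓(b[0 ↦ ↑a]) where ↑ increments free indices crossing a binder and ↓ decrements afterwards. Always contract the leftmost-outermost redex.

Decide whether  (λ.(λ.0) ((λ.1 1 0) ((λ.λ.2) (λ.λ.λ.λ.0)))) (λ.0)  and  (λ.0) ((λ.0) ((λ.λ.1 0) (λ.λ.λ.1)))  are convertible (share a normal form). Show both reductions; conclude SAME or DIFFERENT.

Answer: DIFFERENT — A ⇓ λ.λ.0, B ⇓ λ.λ.λ.1

Reduction:
Term A:
  start: (λ.(λ.0) ((λ.1 1 0) ((λ.λ.2) (λ.λ.λ.λ.0)))) (λ.0)
  step 1: (λ.0) ((λ.(λ.0) (λ.0) 0) ((λ.λ.λ.0) (λ.λ.λ.λ.0)))
  step 2: (λ.(λ.0) (λ.0) 0) ((λ.λ.λ.0) (λ.λ.λ.λ.0))
  step 3: (λ.0) (λ.0) ((λ.λ.λ.0) (λ.λ.λ.λ.0))
  step 4: (λ.0) ((λ.λ.λ.0) (λ.λ.λ.λ.0))
  step 5: (λ.λ.λ.0) (λ.λ.λ.λ.0)
  step 6: λ.λ.0

Term B:
  start: (λ.0) ((λ.0) ((λ.λ.1 0) (λ.λ.λ.1)))
  step 1: (λ.0) ((λ.λ.1 0) (λ.λ.λ.1))
  step 2: (λ.λ.1 0) (λ.λ.λ.1)
  step 3: λ.(λ.λ.λ.1) 0
  step 4: λ.λ.λ.1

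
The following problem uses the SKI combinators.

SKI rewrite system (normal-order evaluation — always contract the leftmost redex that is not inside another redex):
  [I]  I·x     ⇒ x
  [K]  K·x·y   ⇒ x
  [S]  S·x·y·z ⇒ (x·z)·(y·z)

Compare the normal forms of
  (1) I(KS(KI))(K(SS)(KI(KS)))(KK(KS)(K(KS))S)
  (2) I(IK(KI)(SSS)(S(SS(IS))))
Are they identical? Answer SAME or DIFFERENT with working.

Term A:
  start: I(KS(KI))(K(SS)(KI(KS)))(KK(KS)(K(KS))S)
  →1  KS(KI)(K(SS)(KI(KS)))(KK(KS)(K(KS))S)
  →2  S(K(SS)(KI(KS)))(KK(KS)(K(KS))S)
  →3  S(SS)(KK(KS)(K(KS))S)
  →4  S(SS)(K(K(KS))S)
  →5  S(SS)(K(KS))

Term B:
  start: I(IK(KI)(SSS)(S(SS(IS))))
  →1  IK(KI)(SSS)(S(SS(IS)))
  →2  K(KI)(SSS)(S(SS(IS)))
  →3  KI(S(SS(IS)))
  →4  I

Answer: DIFFERENT — A ⇓ S(SS)(K(KS)), B ⇓ I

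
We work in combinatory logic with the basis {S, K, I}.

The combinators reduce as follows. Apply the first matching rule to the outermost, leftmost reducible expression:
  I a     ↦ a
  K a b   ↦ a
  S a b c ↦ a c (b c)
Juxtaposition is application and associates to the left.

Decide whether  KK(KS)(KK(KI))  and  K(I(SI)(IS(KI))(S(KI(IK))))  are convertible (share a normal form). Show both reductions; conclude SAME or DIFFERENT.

Term A:
  start: KK(KS)(KK(KI))
  [1] K(KK(KI))
  [2] KK

Term B:
  start: K(I(SI)(IS(KI))(S(KI(IK))))
  [1] K(SI(IS(KI))(S(KI(IK))))
  [2] K(I(S(KI(IK)))(IS(KI)(S(KI(IK)))))
  [3] K(S(KI(IK))(IS(KI)(S(KI(IK)))))
  [4] K(SI(IS(KI)(S(KI(IK)))))
  [5] K(SI(S(KI)(S(KI(IK)))))
  [6] K(SI(S(KI)(SI)))

Answer: DIFFERENT — A ⇓ KK, B ⇓ K(SI(S(KI)(SI)))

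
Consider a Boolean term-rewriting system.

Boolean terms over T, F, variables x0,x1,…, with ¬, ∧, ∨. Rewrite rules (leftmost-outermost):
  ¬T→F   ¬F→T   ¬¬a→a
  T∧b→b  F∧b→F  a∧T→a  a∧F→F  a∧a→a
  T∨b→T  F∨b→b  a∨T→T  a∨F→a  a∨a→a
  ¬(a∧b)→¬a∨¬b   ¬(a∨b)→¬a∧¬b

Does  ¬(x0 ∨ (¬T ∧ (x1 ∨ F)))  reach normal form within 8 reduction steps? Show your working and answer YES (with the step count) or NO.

  start: ¬(x0 ∨ (¬T ∧ (x1 ∨ F)))
  [1] ¬x0 ∧ ¬(¬T ∧ (x1 ∨ F))
  [2] ¬x0 ∧ (¬¬T ∨ ¬(x1 ∨ F))
  [3] ¬x0 ∧ (T ∨ ¬(x1 ∨ F))
  [4] ¬x0 ∧ T
  [5] ¬x0

Answer: YES — reaches normal form ¬x0 in 5 ≤ 8 steps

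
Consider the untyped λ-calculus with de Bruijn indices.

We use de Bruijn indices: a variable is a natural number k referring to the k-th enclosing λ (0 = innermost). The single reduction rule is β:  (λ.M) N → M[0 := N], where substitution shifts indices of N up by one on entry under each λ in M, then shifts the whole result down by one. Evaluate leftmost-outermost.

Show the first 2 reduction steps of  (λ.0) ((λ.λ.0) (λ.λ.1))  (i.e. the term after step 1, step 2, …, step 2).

Answer: after 2 steps: λ.0

Reduction:
  start: (λ.0) ((λ.λ.0) (λ.λ.1))
  step 1: (λ.λ.0) (λ.λ.1)
  step 2: λ.0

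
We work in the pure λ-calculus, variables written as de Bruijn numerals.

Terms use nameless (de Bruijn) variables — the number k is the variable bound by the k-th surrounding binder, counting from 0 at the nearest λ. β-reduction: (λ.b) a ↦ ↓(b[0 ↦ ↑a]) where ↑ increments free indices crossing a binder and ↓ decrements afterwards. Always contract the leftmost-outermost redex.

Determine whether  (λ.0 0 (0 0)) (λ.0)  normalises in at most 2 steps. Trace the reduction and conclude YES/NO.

  start: (λ.0 0 (0 0)) (λ.0)
  [1] (λ.0) (λ.0) ((λ.0) (λ.0))
  [2] (λ.0) ((λ.0) (λ.0))

Answer: NO — after 2 steps the term is (λ.0) ((λ.0) (λ.0)), not yet normal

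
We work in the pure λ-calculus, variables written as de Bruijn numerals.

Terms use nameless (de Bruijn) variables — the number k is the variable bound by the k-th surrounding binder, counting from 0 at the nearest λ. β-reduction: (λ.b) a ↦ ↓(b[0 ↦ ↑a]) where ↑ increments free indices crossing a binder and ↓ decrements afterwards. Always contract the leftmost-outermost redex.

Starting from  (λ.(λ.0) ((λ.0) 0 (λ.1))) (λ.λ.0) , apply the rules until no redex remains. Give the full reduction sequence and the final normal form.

Answer: normal form = λ.0  (in 4 steps)

Derivation:
  start: (λ.(λ.0) ((λ.0) 0 (λ.1))) (λ.λ.0)
  [1] (λ.0) ((λ.0) (λ.λ.0) (λ.λ.λ.0))
  [2] (λ.0) (λ.λ.0) (λ.λ.λ.0)
  [3] (λ.λ.0) (λ.λ.λ.0)
  [4] λ.0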